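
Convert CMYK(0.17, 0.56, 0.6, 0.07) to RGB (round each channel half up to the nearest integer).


R = 255 × (1-C) × (1-K) = 255 × 0.83 × 0.93 = 196.8345 → 197
G = 255 × (1-M) × (1-K) = 255 × 0.44 × 0.93 = 104.346 → 104
B = 255 × (1-Y) × (1-K) = 255 × 0.40 × 0.93 = 94.86 → 95
= RGB(197, 104, 95)


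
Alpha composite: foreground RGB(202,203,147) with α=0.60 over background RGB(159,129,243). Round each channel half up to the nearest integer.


C = α×F + (1-α)×B, with 1-α = 0.40
R: 0.60×202 + 0.40×159 = 121.20 + 63.60 = 184.80 → 185
G: 0.60×203 + 0.40×129 = 121.80 + 51.60 = 173.40 → 173
B: 0.60×147 + 0.40×243 = 88.20 + 97.20 = 185.40 → 185
= RGB(185, 173, 185)


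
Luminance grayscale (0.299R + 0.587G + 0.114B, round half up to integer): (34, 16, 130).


Gray = 0.299×R + 0.587×G + 0.114×B
Gray = 0.299×34 + 0.587×16 + 0.114×130
Gray = 10.166 + 9.392 + 14.820
Gray = 34.378 → round half up → 34
Gray = 34


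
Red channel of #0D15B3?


Color: #0D15B3
R = 0D = 13
G = 15 = 21
B = B3 = 179
Red = 13


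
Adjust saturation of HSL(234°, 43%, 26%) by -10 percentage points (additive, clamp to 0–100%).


Original S = 43%
Adjustment = -10 percentage points
New S = 43 + (-10) = 33
Clamp to [0, 100] → 33
= HSL(234°, 33%, 26%)


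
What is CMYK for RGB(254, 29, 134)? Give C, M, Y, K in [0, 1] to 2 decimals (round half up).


R'=254/255≈0.9961, G'=29/255≈0.1137, B'=134/255≈0.5255
K = 1 - max(R',G',B') = 1 - 254/255 = 1/255 = 0.00392… → 0.00
(1-R'-K)/(1-K) simplifies to (max-R)/max with max = 254:
C = (254-254)/254 = 0/254 = 0 → 0.00
M = (254-29)/254 = 225/254 = 0.88582… → 0.89
Y = (254-134)/254 = 120/254 = 0.47244… → 0.47
= CMYK(0.00, 0.89, 0.47, 0.00)


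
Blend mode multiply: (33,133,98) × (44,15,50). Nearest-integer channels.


Multiply: C = A×B/255, rounded to nearest integer
R: 33×44/255 = 1452/255 ≈ 5.694 → 6
G: 133×15/255 = 1995/255 ≈ 7.824 → 8
B: 98×50/255 = 4900/255 ≈ 19.216 → 19
= RGB(6, 8, 19)


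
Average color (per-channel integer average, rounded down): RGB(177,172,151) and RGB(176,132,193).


Midpoint: each channel = ⌊(C₁+C₂)/2⌋
R: ⌊(177+176)/2⌋ = 176
G: ⌊(172+132)/2⌋ = 152
B: ⌊(151+193)/2⌋ = 172
= RGB(176, 152, 172)


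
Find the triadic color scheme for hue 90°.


Triadic: equally spaced at 120° intervals
H1 = 90°
H2 = (90 + 120) mod 360 = 210°
H3 = (90 + 240) mod 360 = 330°
Triadic = 90°, 210°, 330°


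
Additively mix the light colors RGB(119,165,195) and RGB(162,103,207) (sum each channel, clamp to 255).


Additive: each channel = min(255, C₁+C₂)
R: 119+162 = 281 → 255
G: 165+103 = 268 → 255
B: 195+207 = 402 → 255
= RGB(255, 255, 255)


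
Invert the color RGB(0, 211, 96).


Invert: (255-R, 255-G, 255-B)
R: 255-0 = 255
G: 255-211 = 44
B: 255-96 = 159
= RGB(255, 44, 159)


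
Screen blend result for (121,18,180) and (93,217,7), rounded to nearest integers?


Screen: C = 255 - (255-A)×(255-B)/255, rounded to nearest integer
R: 255 - (255-121)×(255-93)/255 = 255 - 21708/255 ≈ 255 - 85.129 = 169.871 → 170
G: 255 - (255-18)×(255-217)/255 = 255 - 9006/255 ≈ 255 - 35.318 = 219.682 → 220
B: 255 - (255-180)×(255-7)/255 = 255 - 18600/255 ≈ 255 - 72.941 = 182.059 → 182
= RGB(170, 220, 182)


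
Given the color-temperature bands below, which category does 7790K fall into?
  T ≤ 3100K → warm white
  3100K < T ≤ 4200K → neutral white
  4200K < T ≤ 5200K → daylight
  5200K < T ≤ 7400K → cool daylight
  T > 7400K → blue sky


Temperature: 7790K
7790K > 7400K → blue sky
Classification: blue sky


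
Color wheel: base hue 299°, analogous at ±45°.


Base hue: 299°
Left analog: (299 - 45) mod 360 = 254°
Right analog: (299 + 45) mod 360 = 344°
Analogous hues = 254° and 344°


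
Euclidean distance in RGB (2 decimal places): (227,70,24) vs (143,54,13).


d = √[(R₁-R₂)² + (G₁-G₂)² + (B₁-B₂)²]
d = √[(227-143)² + (70-54)² + (24-13)²]
d = √[7056 + 256 + 121]
d = √7433
d ≈ 86.21


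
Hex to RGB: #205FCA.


20 → 32 (R)
5F → 95 (G)
CA → 202 (B)
= RGB(32, 95, 202)


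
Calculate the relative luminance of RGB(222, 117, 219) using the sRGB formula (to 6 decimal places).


Linearize each channel (sRGB transfer function): c = v/255; c_lin = c/12.92 if c ≤ 0.04045, else ((c+0.055)/1.055)^2.4
  R: 222/255 ≈ 0.870588 > 0.04045 → ((0.870588+0.055)/1.055)^2.4 ≈ 0.730461
  G: 117/255 ≈ 0.458824 > 0.04045 → ((0.458824+0.055)/1.055)^2.4 ≈ 0.177888
  B: 219/255 ≈ 0.858824 > 0.04045 → ((0.858824+0.055)/1.055)^2.4 ≈ 0.708376
R_lin = 0.730461, G_lin = 0.177888, B_lin = 0.708376
L = 0.2126×R + 0.7152×G + 0.0722×B
L = 0.2126×0.730461 + 0.7152×0.177888 + 0.0722×0.708376
L ≈ 0.333666


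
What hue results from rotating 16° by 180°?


New hue = (H + rotation) mod 360
New hue = (16 + 180) mod 360
= 196 mod 360
= 196°


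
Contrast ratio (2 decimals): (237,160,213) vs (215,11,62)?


Linearize each sRGB channel c=v/255: c/12.92 if c ≤ 0.04045 else ((c+0.055)/1.055)^2.4
L = 0.2126×R_lin + 0.7152×G_lin + 0.0722×B_lin
Color 1 (237,160,213):
  R=237: 237/255≈0.9294 > 0.04045 → ((0.9294+0.055)/1.055)^2.4 ≈ 0.84687
  G=160: 160/255≈0.6275 > 0.04045 → ((0.6275+0.055)/1.055)^2.4 ≈ 0.35153
  B=213: 213/255≈0.8353 > 0.04045 → ((0.8353+0.055)/1.055)^2.4 ≈ 0.66539
  L1 = 0.2126×0.84687 + 0.7152×0.35153 + 0.0722×0.66539 ≈ 0.47950
Color 2 (215,11,62):
  R=215: 215/255≈0.8431 > 0.04045 → ((0.8431+0.055)/1.055)^2.4 ≈ 0.67954
  G=11: 11/255≈0.0431 > 0.04045 → ((0.0431+0.055)/1.055)^2.4 ≈ 0.00335
  B=62: 62/255≈0.2431 > 0.04045 → ((0.2431+0.055)/1.055)^2.4 ≈ 0.04817
  L2 = 0.2126×0.67954 + 0.7152×0.00335 + 0.0722×0.04817 ≈ 0.15034
Lighter = 0.47950, Darker = 0.15034
Ratio = (L_lighter + 0.05) / (L_darker + 0.05)
Ratio = (0.47950 + 0.05) / (0.15034 + 0.05) = 0.52950 / 0.20034 ≈ 2.6430
Ratio ≈ 2.64:1


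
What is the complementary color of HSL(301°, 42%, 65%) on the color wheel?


Complement = opposite side of color wheel = hue + 180°
H' = (301 + 180) mod 360 = 121°
S and L unchanged.
= HSL(121°, 42%, 65%)


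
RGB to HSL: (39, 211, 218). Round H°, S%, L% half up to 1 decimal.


Normalize: R'=39/255≈0.1529, G'=211/255≈0.8275, B'=218/255≈0.8549
Max=218/255, Min=39/255, Δ=Max-Min=179/255
L = (Max+Min)/2 = (218+39)/510 = 257/510 = 0.50392… → L = 50.4%
L > 0.5 → S = Δ/(2-Max-Min) = 179/(510-218-39) = 179/253 = 0.70750… → S = 70.8%
(the 1/255 factors cancel in S and H, so raw channel differences can be used)
Max is B' → H = 60 × ((R-G)/Δ + 4) = 60 × ((39-211)/179 + 4)
  -172/179 + 4 = -0.9608… + 4 = 3.0391…
  H = 60 × 3.0391… = 182.346…° → H = 182.3°
= HSL(182.3°, 70.8%, 50.4%)


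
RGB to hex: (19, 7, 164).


R = 19 → 13 (hex)
G = 7 → 07 (hex)
B = 164 → A4 (hex)
Hex = #1307A4


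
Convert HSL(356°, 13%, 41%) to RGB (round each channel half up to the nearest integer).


H=356°, S=0.13, L=0.41
C = (1-|2L-1|)×S = (1-|-0.18|)×0.13 = 0.1066
H' = H/60 = 356/60 ≈ 5.9333; X = C×(1-|H' mod 2 - 1|) ≈ 0.0071
m = L - C/2 = 0.41 - 0.0533 = 0.3567
Sector ⌊H'⌋ = 5 → (R',G',B') = (0.1066, 0.0, ≈0.0071)
RGB = ((R'+m)×255, (G'+m)×255, (B'+m)×255) = (118.1415, 90.9585, 92.7707)
Round half up → RGB(118, 91, 93)


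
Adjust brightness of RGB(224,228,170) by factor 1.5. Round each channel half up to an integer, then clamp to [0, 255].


Multiply each channel by 1.5, round half up, clamp to [0, 255]
R: 224×1.5 = 336 → clamp → 255
G: 228×1.5 = 342 → clamp → 255
B: 170×1.5 = 255
= RGB(255, 255, 255)


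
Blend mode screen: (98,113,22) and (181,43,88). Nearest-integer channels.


Screen: C = 255 - (255-A)×(255-B)/255, rounded to nearest integer
R: 255 - (255-98)×(255-181)/255 = 255 - 11618/255 ≈ 255 - 45.561 = 209.439 → 209
G: 255 - (255-113)×(255-43)/255 = 255 - 30104/255 ≈ 255 - 118.055 = 136.945 → 137
B: 255 - (255-22)×(255-88)/255 = 255 - 38911/255 ≈ 255 - 152.592 = 102.408 → 102
= RGB(209, 137, 102)


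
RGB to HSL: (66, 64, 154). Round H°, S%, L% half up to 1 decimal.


Normalize: R'=66/255≈0.2588, G'=64/255≈0.2510, B'=154/255≈0.6039
Max=154/255, Min=64/255, Δ=Max-Min=90/255
L = (Max+Min)/2 = (154+64)/510 = 218/510 = 0.42745… → L = 42.7%
L ≤ 0.5 → S = Δ/(Max+Min) = 90/(154+64) = 90/218 = 0.41284… → S = 41.3%
(the 1/255 factors cancel in S and H, so raw channel differences can be used)
Max is B' → H = 60 × ((R-G)/Δ + 4) = 60 × ((66-64)/90 + 4)
  2/90 + 4 = 0.0222… + 4 = 4.0222…
  H = 60 × 4.0222… = 241.333…° → H = 241.3°
= HSL(241.3°, 41.3%, 42.7%)


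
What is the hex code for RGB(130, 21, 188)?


R = 130 → 82 (hex)
G = 21 → 15 (hex)
B = 188 → BC (hex)
Hex = #8215BC


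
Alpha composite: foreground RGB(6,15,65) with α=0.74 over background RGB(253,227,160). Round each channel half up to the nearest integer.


C = α×F + (1-α)×B, with 1-α = 0.26
R: 0.74×6 + 0.26×253 = 4.44 + 65.78 = 70.22 → 70
G: 0.74×15 + 0.26×227 = 11.10 + 59.02 = 70.12 → 70
B: 0.74×65 + 0.26×160 = 48.10 + 41.60 = 89.70 → 90
= RGB(70, 70, 90)


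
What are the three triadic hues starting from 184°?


Triadic: equally spaced at 120° intervals
H1 = 184°
H2 = (184 + 120) mod 360 = 304°
H3 = (184 + 240) mod 360 = 64°
Triadic = 184°, 304°, 64°


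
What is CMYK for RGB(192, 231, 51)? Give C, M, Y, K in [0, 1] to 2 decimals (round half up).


R'=192/255≈0.7529, G'=231/255≈0.9059, B'=51/255≈0.2000
K = 1 - max(R',G',B') = 1 - 231/255 = 24/255 = 0.09411… → 0.09
(1-R'-K)/(1-K) simplifies to (max-R)/max with max = 231:
C = (231-192)/231 = 39/231 = 0.16883… → 0.17
M = (231-231)/231 = 0/231 = 0 → 0.00
Y = (231-51)/231 = 180/231 = 0.77922… → 0.78
= CMYK(0.17, 0.00, 0.78, 0.09)


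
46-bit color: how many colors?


Colors = 2^bits = 2^46
= 70,368,744,177,664 colors


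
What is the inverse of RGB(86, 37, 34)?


Invert: (255-R, 255-G, 255-B)
R: 255-86 = 169
G: 255-37 = 218
B: 255-34 = 221
= RGB(169, 218, 221)


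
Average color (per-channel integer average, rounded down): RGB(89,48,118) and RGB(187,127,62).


Midpoint: each channel = ⌊(C₁+C₂)/2⌋
R: ⌊(89+187)/2⌋ = 138
G: ⌊(48+127)/2⌋ = 87
B: ⌊(118+62)/2⌋ = 90
= RGB(138, 87, 90)


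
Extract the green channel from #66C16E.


Color: #66C16E
R = 66 = 102
G = C1 = 193
B = 6E = 110
Green = 193


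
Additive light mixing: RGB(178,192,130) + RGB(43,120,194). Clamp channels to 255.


Additive: each channel = min(255, C₁+C₂)
R: 178+43 = 221 → 221
G: 192+120 = 312 → 255
B: 130+194 = 324 → 255
= RGB(221, 255, 255)


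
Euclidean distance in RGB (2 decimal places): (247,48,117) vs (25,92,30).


d = √[(R₁-R₂)² + (G₁-G₂)² + (B₁-B₂)²]
d = √[(247-25)² + (48-92)² + (117-30)²]
d = √[49284 + 1936 + 7569]
d = √58789
d ≈ 242.46


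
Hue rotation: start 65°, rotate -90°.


New hue = (H + rotation) mod 360
New hue = (65 -90) mod 360
= -25 mod 360
= 335°


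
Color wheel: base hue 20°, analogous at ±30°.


Base hue: 20°
Left analog: (20 - 30) mod 360 = 350°
Right analog: (20 + 30) mod 360 = 50°
Analogous hues = 350° and 50°


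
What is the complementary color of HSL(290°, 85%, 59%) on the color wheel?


Complement = opposite side of color wheel = hue + 180°
H' = (290 + 180) mod 360 = 110°
S and L unchanged.
= HSL(110°, 85%, 59%)


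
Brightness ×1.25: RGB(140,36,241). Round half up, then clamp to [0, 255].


Multiply each channel by 1.25, round half up, clamp to [0, 255]
R: 140×1.25 = 175
G: 36×1.25 = 45
B: 241×1.25 = 301.25 → round → 301 → clamp → 255
= RGB(175, 45, 255)


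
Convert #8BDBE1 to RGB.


8B → 139 (R)
DB → 219 (G)
E1 → 225 (B)
= RGB(139, 219, 225)


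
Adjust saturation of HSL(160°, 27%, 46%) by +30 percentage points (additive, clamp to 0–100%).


Original S = 27%
Adjustment = +30 percentage points
New S = 27 + (30) = 57
Clamp to [0, 100] → 57
= HSL(160°, 57%, 46%)


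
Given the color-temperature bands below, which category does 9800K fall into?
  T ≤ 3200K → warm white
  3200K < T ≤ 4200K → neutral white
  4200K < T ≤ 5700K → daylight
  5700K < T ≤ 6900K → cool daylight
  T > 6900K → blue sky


Temperature: 9800K
9800K > 6900K → blue sky
Classification: blue sky


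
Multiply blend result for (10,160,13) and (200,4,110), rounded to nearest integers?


Multiply: C = A×B/255, rounded to nearest integer
R: 10×200/255 = 2000/255 ≈ 7.843 → 8
G: 160×4/255 = 640/255 ≈ 2.510 → 3
B: 13×110/255 = 1430/255 ≈ 5.608 → 6
= RGB(8, 3, 6)


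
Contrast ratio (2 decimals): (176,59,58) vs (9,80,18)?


Linearize each sRGB channel c=v/255: c/12.92 if c ≤ 0.04045 else ((c+0.055)/1.055)^2.4
L = 0.2126×R_lin + 0.7152×G_lin + 0.0722×B_lin
Color 1 (176,59,58):
  R=176: 176/255≈0.6902 > 0.04045 → ((0.6902+0.055)/1.055)^2.4 ≈ 0.43415
  G=59: 59/255≈0.2314 > 0.04045 → ((0.2314+0.055)/1.055)^2.4 ≈ 0.04374
  B=58: 58/255≈0.2275 > 0.04045 → ((0.2275+0.055)/1.055)^2.4 ≈ 0.04231
  L1 = 0.2126×0.43415 + 0.7152×0.04374 + 0.0722×0.04231 ≈ 0.12664
Color 2 (9,80,18):
  R=9: 9/255≈0.0353 ≤ 0.04045 → 0.0353/12.92 ≈ 0.00273
  G=80: 80/255≈0.3137 > 0.04045 → ((0.3137+0.055)/1.055)^2.4 ≈ 0.08022
  B=18: 18/255≈0.0706 > 0.04045 → ((0.0706+0.055)/1.055)^2.4 ≈ 0.00605
  L2 = 0.2126×0.00273 + 0.7152×0.08022 + 0.0722×0.00605 ≈ 0.05839
Lighter = 0.12664, Darker = 0.05839
Ratio = (L_lighter + 0.05) / (L_darker + 0.05)
Ratio = (0.12664 + 0.05) / (0.05839 + 0.05) = 0.17664 / 0.10839 ≈ 1.6296
Ratio ≈ 1.63:1


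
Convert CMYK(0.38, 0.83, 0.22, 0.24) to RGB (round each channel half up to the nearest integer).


R = 255 × (1-C) × (1-K) = 255 × 0.62 × 0.76 = 120.156 → 120
G = 255 × (1-M) × (1-K) = 255 × 0.17 × 0.76 = 32.946 → 33
B = 255 × (1-Y) × (1-K) = 255 × 0.78 × 0.76 = 151.164 → 151
= RGB(120, 33, 151)


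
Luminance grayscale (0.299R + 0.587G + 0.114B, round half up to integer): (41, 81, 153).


Gray = 0.299×R + 0.587×G + 0.114×B
Gray = 0.299×41 + 0.587×81 + 0.114×153
Gray = 12.259 + 47.547 + 17.442
Gray = 77.248 → round half up → 77
Gray = 77


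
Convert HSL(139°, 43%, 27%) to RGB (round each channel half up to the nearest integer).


H=139°, S=0.43, L=0.27
C = (1-|2L-1|)×S = (1-|-0.46|)×0.43 = 0.2322
H' = H/60 = 139/60 ≈ 2.3167; X = C×(1-|H' mod 2 - 1|) = 0.07353
m = L - C/2 = 0.27 - 0.1161 = 0.1539
Sector ⌊H'⌋ = 2 → (R',G',B') = (0.0, 0.2322, 0.07353)
RGB = ((R'+m)×255, (G'+m)×255, (B'+m)×255) = (39.2445, 98.4555, 57.99465)
Round half up → RGB(39, 98, 58)


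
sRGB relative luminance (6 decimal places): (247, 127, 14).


Linearize each channel (sRGB transfer function): c = v/255; c_lin = c/12.92 if c ≤ 0.04045, else ((c+0.055)/1.055)^2.4
  R: 247/255 ≈ 0.968627 > 0.04045 → ((0.968627+0.055)/1.055)^2.4 ≈ 0.930111
  G: 127/255 ≈ 0.498039 > 0.04045 → ((0.498039+0.055)/1.055)^2.4 ≈ 0.212231
  B: 14/255 ≈ 0.054902 > 0.04045 → ((0.054902+0.055)/1.055)^2.4 ≈ 0.004391
R_lin = 0.930111, G_lin = 0.212231, B_lin = 0.004391
L = 0.2126×R + 0.7152×G + 0.0722×B
L = 0.2126×0.930111 + 0.7152×0.212231 + 0.0722×0.004391
L ≈ 0.349846


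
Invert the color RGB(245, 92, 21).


Invert: (255-R, 255-G, 255-B)
R: 255-245 = 10
G: 255-92 = 163
B: 255-21 = 234
= RGB(10, 163, 234)


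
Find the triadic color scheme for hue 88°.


Triadic: equally spaced at 120° intervals
H1 = 88°
H2 = (88 + 120) mod 360 = 208°
H3 = (88 + 240) mod 360 = 328°
Triadic = 88°, 208°, 328°


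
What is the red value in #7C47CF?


Color: #7C47CF
R = 7C = 124
G = 47 = 71
B = CF = 207
Red = 124


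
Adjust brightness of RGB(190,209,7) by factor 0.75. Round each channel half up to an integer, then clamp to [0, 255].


Multiply each channel by 0.75, round half up, clamp to [0, 255]
R: 190×0.75 = 142.5 → round → 143
G: 209×0.75 = 156.75 → round → 157
B: 7×0.75 = 5.25 → round → 5
= RGB(143, 157, 5)


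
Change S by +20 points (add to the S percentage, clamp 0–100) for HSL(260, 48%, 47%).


Original S = 48%
Adjustment = +20 percentage points
New S = 48 + (20) = 68
Clamp to [0, 100] → 68
= HSL(260°, 68%, 47%)


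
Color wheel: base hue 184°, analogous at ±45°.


Base hue: 184°
Left analog: (184 - 45) mod 360 = 139°
Right analog: (184 + 45) mod 360 = 229°
Analogous hues = 139° and 229°


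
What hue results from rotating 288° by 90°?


New hue = (H + rotation) mod 360
New hue = (288 + 90) mod 360
= 378 mod 360
= 18°


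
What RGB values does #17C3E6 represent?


17 → 23 (R)
C3 → 195 (G)
E6 → 230 (B)
= RGB(23, 195, 230)


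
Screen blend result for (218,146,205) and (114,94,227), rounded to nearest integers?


Screen: C = 255 - (255-A)×(255-B)/255, rounded to nearest integer
R: 255 - (255-218)×(255-114)/255 = 255 - 5217/255 ≈ 255 - 20.459 = 234.541 → 235
G: 255 - (255-146)×(255-94)/255 = 255 - 17549/255 ≈ 255 - 68.820 = 186.180 → 186
B: 255 - (255-205)×(255-227)/255 = 255 - 1400/255 ≈ 255 - 5.490 = 249.510 → 250
= RGB(235, 186, 250)


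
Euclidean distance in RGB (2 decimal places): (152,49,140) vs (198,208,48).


d = √[(R₁-R₂)² + (G₁-G₂)² + (B₁-B₂)²]
d = √[(152-198)² + (49-208)² + (140-48)²]
d = √[2116 + 25281 + 8464]
d = √35861
d ≈ 189.37


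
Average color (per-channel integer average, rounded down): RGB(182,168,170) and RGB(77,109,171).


Midpoint: each channel = ⌊(C₁+C₂)/2⌋
R: ⌊(182+77)/2⌋ = 129
G: ⌊(168+109)/2⌋ = 138
B: ⌊(170+171)/2⌋ = 170
= RGB(129, 138, 170)


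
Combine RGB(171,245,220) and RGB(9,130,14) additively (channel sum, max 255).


Additive: each channel = min(255, C₁+C₂)
R: 171+9 = 180 → 180
G: 245+130 = 375 → 255
B: 220+14 = 234 → 234
= RGB(180, 255, 234)


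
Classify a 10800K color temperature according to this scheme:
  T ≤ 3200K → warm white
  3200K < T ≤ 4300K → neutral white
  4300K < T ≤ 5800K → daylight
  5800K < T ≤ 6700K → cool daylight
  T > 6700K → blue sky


Temperature: 10800K
10800K > 6700K → blue sky
Classification: blue sky


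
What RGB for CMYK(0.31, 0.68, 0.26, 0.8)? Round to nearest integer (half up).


R = 255 × (1-C) × (1-K) = 255 × 0.69 × 0.20 = 35.19 → 35
G = 255 × (1-M) × (1-K) = 255 × 0.32 × 0.20 = 16.32 → 16
B = 255 × (1-Y) × (1-K) = 255 × 0.74 × 0.20 = 37.74 → 38
= RGB(35, 16, 38)


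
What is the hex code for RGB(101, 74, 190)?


R = 101 → 65 (hex)
G = 74 → 4A (hex)
B = 190 → BE (hex)
Hex = #654ABE


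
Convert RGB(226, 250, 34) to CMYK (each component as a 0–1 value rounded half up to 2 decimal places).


R'=226/255≈0.8863, G'=250/255≈0.9804, B'=34/255≈0.1333
K = 1 - max(R',G',B') = 1 - 250/255 = 5/255 = 0.01960… → 0.02
(1-R'-K)/(1-K) simplifies to (max-R)/max with max = 250:
C = (250-226)/250 = 24/250 = 0.096 → 0.10
M = (250-250)/250 = 0/250 = 0 → 0.00
Y = (250-34)/250 = 216/250 = 0.864 → 0.86
= CMYK(0.10, 0.00, 0.86, 0.02)


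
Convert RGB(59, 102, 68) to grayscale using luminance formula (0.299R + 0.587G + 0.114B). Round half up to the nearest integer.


Gray = 0.299×R + 0.587×G + 0.114×B
Gray = 0.299×59 + 0.587×102 + 0.114×68
Gray = 17.641 + 59.874 + 7.752
Gray = 85.267 → round half up → 85
Gray = 85


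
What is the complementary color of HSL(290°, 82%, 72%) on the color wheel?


Complement = opposite side of color wheel = hue + 180°
H' = (290 + 180) mod 360 = 110°
S and L unchanged.
= HSL(110°, 82%, 72%)


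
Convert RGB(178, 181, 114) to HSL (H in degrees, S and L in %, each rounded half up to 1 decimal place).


Normalize: R'=178/255≈0.6980, G'=181/255≈0.7098, B'=114/255≈0.4471
Max=181/255, Min=114/255, Δ=Max-Min=67/255
L = (Max+Min)/2 = (181+114)/510 = 295/510 = 0.57843… → L = 57.8%
L > 0.5 → S = Δ/(2-Max-Min) = 67/(510-181-114) = 67/215 = 0.31162… → S = 31.2%
(the 1/255 factors cancel in S and H, so raw channel differences can be used)
Max is G' → H = 60 × ((B-R)/Δ + 2) = 60 × ((114-178)/67 + 2)
  -64/67 + 2 = -0.9552… + 2 = 1.0447…
  H = 60 × 1.0447… = 62.686…° → H = 62.7°
= HSL(62.7°, 31.2%, 57.8%)


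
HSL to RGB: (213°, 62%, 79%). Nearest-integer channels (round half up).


H=213°, S=0.62, L=0.79
C = (1-|2L-1|)×S = (1-|0.58|)×0.62 = 0.2604
H' = H/60 = 213/60 ≈ 3.5500; X = C×(1-|H' mod 2 - 1|) = 0.11718
m = L - C/2 = 0.79 - 0.1302 = 0.6598
Sector ⌊H'⌋ = 3 → (R',G',B') = (0.0, 0.11718, 0.2604)
RGB = ((R'+m)×255, (G'+m)×255, (B'+m)×255) = (168.249, 198.1299, 234.651)
Round half up → RGB(168, 198, 235)


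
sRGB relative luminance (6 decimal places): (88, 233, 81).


Linearize each channel (sRGB transfer function): c = v/255; c_lin = c/12.92 if c ≤ 0.04045, else ((c+0.055)/1.055)^2.4
  R: 88/255 ≈ 0.345098 > 0.04045 → ((0.345098+0.055)/1.055)^2.4 ≈ 0.097587
  G: 233/255 ≈ 0.913725 > 0.04045 → ((0.913725+0.055)/1.055)^2.4 ≈ 0.814847
  B: 81/255 ≈ 0.317647 > 0.04045 → ((0.317647+0.055)/1.055)^2.4 ≈ 0.082283
R_lin = 0.097587, G_lin = 0.814847, B_lin = 0.082283
L = 0.2126×R + 0.7152×G + 0.0722×B
L = 0.2126×0.097587 + 0.7152×0.814847 + 0.0722×0.082283
L ≈ 0.609466


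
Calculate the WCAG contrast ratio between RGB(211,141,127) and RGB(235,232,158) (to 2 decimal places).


Linearize each sRGB channel c=v/255: c/12.92 if c ≤ 0.04045 else ((c+0.055)/1.055)^2.4
L = 0.2126×R_lin + 0.7152×G_lin + 0.0722×B_lin
Color 1 (211,141,127):
  R=211: 211/255≈0.8275 > 0.04045 → ((0.8275+0.055)/1.055)^2.4 ≈ 0.65141
  G=141: 141/255≈0.5529 > 0.04045 → ((0.5529+0.055)/1.055)^2.4 ≈ 0.26636
  B=127: 127/255≈0.4980 > 0.04045 → ((0.4980+0.055)/1.055)^2.4 ≈ 0.21223
  L1 = 0.2126×0.65141 + 0.7152×0.26636 + 0.0722×0.21223 ≈ 0.34431
Color 2 (235,232,158):
  R=235: 235/255≈0.9216 > 0.04045 → ((0.9216+0.055)/1.055)^2.4 ≈ 0.83077
  G=232: 232/255≈0.9098 > 0.04045 → ((0.9098+0.055)/1.055)^2.4 ≈ 0.80695
  B=158: 158/255≈0.6196 > 0.04045 → ((0.6196+0.055)/1.055)^2.4 ≈ 0.34191
  L2 = 0.2126×0.83077 + 0.7152×0.80695 + 0.0722×0.34191 ≈ 0.77844
Lighter = 0.77844, Darker = 0.34431
Ratio = (L_lighter + 0.05) / (L_darker + 0.05)
Ratio = (0.77844 + 0.05) / (0.34431 + 0.05) = 0.82844 / 0.39431 ≈ 2.1010
Ratio ≈ 2.10:1


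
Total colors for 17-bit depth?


Colors = 2^bits = 2^17
= 131,072 colors


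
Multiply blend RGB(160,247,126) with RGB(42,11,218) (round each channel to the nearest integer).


Multiply: C = A×B/255, rounded to nearest integer
R: 160×42/255 = 6720/255 ≈ 26.353 → 26
G: 247×11/255 = 2717/255 ≈ 10.655 → 11
B: 126×218/255 = 27468/255 ≈ 107.718 → 108
= RGB(26, 11, 108)


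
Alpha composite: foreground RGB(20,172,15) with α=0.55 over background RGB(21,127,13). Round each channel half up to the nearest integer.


C = α×F + (1-α)×B, with 1-α = 0.45
R: 0.55×20 + 0.45×21 = 11.00 + 9.45 = 20.45 → 20
G: 0.55×172 + 0.45×127 = 94.60 + 57.15 = 151.75 → 152
B: 0.55×15 + 0.45×13 = 8.25 + 5.85 = 14.10 → 14
= RGB(20, 152, 14)


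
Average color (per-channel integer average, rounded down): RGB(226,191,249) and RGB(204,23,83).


Midpoint: each channel = ⌊(C₁+C₂)/2⌋
R: ⌊(226+204)/2⌋ = 215
G: ⌊(191+23)/2⌋ = 107
B: ⌊(249+83)/2⌋ = 166
= RGB(215, 107, 166)


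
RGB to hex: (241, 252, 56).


R = 241 → F1 (hex)
G = 252 → FC (hex)
B = 56 → 38 (hex)
Hex = #F1FC38


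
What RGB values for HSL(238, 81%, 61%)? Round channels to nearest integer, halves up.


H=238°, S=0.81, L=0.61
C = (1-|2L-1|)×S = (1-|0.22|)×0.81 = 0.6318
H' = H/60 = 238/60 ≈ 3.9667; X = C×(1-|H' mod 2 - 1|) = 0.02106
m = L - C/2 = 0.61 - 0.3159 = 0.2941
Sector ⌊H'⌋ = 3 → (R',G',B') = (0.0, 0.02106, 0.6318)
RGB = ((R'+m)×255, (G'+m)×255, (B'+m)×255) = (74.9955, 80.3658, 236.1045)
Round half up → RGB(75, 80, 236)


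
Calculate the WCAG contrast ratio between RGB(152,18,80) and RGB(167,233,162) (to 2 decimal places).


Linearize each sRGB channel c=v/255: c/12.92 if c ≤ 0.04045 else ((c+0.055)/1.055)^2.4
L = 0.2126×R_lin + 0.7152×G_lin + 0.0722×B_lin
Color 1 (152,18,80):
  R=152: 152/255≈0.5961 > 0.04045 → ((0.5961+0.055)/1.055)^2.4 ≈ 0.31399
  G=18: 18/255≈0.0706 > 0.04045 → ((0.0706+0.055)/1.055)^2.4 ≈ 0.00605
  B=80: 80/255≈0.3137 > 0.04045 → ((0.3137+0.055)/1.055)^2.4 ≈ 0.08022
  L1 = 0.2126×0.31399 + 0.7152×0.00605 + 0.0722×0.08022 ≈ 0.07687
Color 2 (167,233,162):
  R=167: 167/255≈0.6549 > 0.04045 → ((0.6549+0.055)/1.055)^2.4 ≈ 0.38643
  G=233: 233/255≈0.9137 > 0.04045 → ((0.9137+0.055)/1.055)^2.4 ≈ 0.81485
  B=162: 162/255≈0.6353 > 0.04045 → ((0.6353+0.055)/1.055)^2.4 ≈ 0.36131
  L2 = 0.2126×0.38643 + 0.7152×0.81485 + 0.0722×0.36131 ≈ 0.69102
Lighter = 0.69102, Darker = 0.07687
Ratio = (L_lighter + 0.05) / (L_darker + 0.05)
Ratio = (0.69102 + 0.05) / (0.07687 + 0.05) = 0.74102 / 0.12687 ≈ 5.8407
Ratio ≈ 5.84:1


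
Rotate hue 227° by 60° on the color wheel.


New hue = (H + rotation) mod 360
New hue = (227 + 60) mod 360
= 287 mod 360
= 287°


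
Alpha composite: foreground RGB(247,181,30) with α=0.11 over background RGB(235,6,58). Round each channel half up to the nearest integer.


C = α×F + (1-α)×B, with 1-α = 0.89
R: 0.11×247 + 0.89×235 = 27.17 + 209.15 = 236.32 → 236
G: 0.11×181 + 0.89×6 = 19.91 + 5.34 = 25.25 → 25
B: 0.11×30 + 0.89×58 = 3.30 + 51.62 = 54.92 → 55
= RGB(236, 25, 55)


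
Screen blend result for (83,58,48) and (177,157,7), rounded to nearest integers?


Screen: C = 255 - (255-A)×(255-B)/255, rounded to nearest integer
R: 255 - (255-83)×(255-177)/255 = 255 - 13416/255 ≈ 255 - 52.612 = 202.388 → 202
G: 255 - (255-58)×(255-157)/255 = 255 - 19306/255 ≈ 255 - 75.710 = 179.290 → 179
B: 255 - (255-48)×(255-7)/255 = 255 - 51336/255 ≈ 255 - 201.318 = 53.682 → 54
= RGB(202, 179, 54)


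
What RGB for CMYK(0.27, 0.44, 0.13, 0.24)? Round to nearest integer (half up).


R = 255 × (1-C) × (1-K) = 255 × 0.73 × 0.76 = 141.474 → 141
G = 255 × (1-M) × (1-K) = 255 × 0.56 × 0.76 = 108.528 → 109
B = 255 × (1-Y) × (1-K) = 255 × 0.87 × 0.76 = 168.606 → 169
= RGB(141, 109, 169)


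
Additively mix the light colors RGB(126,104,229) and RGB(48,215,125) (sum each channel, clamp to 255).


Additive: each channel = min(255, C₁+C₂)
R: 126+48 = 174 → 174
G: 104+215 = 319 → 255
B: 229+125 = 354 → 255
= RGB(174, 255, 255)


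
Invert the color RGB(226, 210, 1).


Invert: (255-R, 255-G, 255-B)
R: 255-226 = 29
G: 255-210 = 45
B: 255-1 = 254
= RGB(29, 45, 254)


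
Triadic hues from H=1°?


Triadic: equally spaced at 120° intervals
H1 = 1°
H2 = (1 + 120) mod 360 = 121°
H3 = (1 + 240) mod 360 = 241°
Triadic = 1°, 121°, 241°


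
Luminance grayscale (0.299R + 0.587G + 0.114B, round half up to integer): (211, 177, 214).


Gray = 0.299×R + 0.587×G + 0.114×B
Gray = 0.299×211 + 0.587×177 + 0.114×214
Gray = 63.089 + 103.899 + 24.396
Gray = 191.384 → round half up → 191
Gray = 191


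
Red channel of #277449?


Color: #277449
R = 27 = 39
G = 74 = 116
B = 49 = 73
Red = 39


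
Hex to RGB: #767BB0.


76 → 118 (R)
7B → 123 (G)
B0 → 176 (B)
= RGB(118, 123, 176)


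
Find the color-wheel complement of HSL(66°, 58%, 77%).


Complement = opposite side of color wheel = hue + 180°
H' = (66 + 180) mod 360 = 246°
S and L unchanged.
= HSL(246°, 58%, 77%)


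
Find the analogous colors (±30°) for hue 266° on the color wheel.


Base hue: 266°
Left analog: (266 - 30) mod 360 = 236°
Right analog: (266 + 30) mod 360 = 296°
Analogous hues = 236° and 296°


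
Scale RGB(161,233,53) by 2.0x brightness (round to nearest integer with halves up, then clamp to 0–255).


Multiply each channel by 2.0, round half up, clamp to [0, 255]
R: 161×2.0 = 322 → clamp → 255
G: 233×2.0 = 466 → clamp → 255
B: 53×2.0 = 106
= RGB(255, 255, 106)


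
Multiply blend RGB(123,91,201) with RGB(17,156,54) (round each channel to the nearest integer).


Multiply: C = A×B/255, rounded to nearest integer
R: 123×17/255 = 2091/255 ≈ 8.200 → 8
G: 91×156/255 = 14196/255 ≈ 55.671 → 56
B: 201×54/255 = 10854/255 ≈ 42.565 → 43
= RGB(8, 56, 43)


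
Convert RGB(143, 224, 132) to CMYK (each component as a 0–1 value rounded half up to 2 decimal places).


R'=143/255≈0.5608, G'=224/255≈0.8784, B'=132/255≈0.5176
K = 1 - max(R',G',B') = 1 - 224/255 = 31/255 = 0.12156… → 0.12
(1-R'-K)/(1-K) simplifies to (max-R)/max with max = 224:
C = (224-143)/224 = 81/224 = 0.36160… → 0.36
M = (224-224)/224 = 0/224 = 0 → 0.00
Y = (224-132)/224 = 92/224 = 0.41071… → 0.41
= CMYK(0.36, 0.00, 0.41, 0.12)


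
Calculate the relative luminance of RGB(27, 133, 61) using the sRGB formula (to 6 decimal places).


Linearize each channel (sRGB transfer function): c = v/255; c_lin = c/12.92 if c ≤ 0.04045, else ((c+0.055)/1.055)^2.4
  R: 27/255 ≈ 0.105882 > 0.04045 → ((0.105882+0.055)/1.055)^2.4 ≈ 0.010960
  G: 133/255 ≈ 0.521569 > 0.04045 → ((0.521569+0.055)/1.055)^2.4 ≈ 0.234551
  B: 61/255 ≈ 0.239216 > 0.04045 → ((0.239216+0.055)/1.055)^2.4 ≈ 0.046665
R_lin = 0.010960, G_lin = 0.234551, B_lin = 0.046665
L = 0.2126×R + 0.7152×G + 0.0722×B
L = 0.2126×0.010960 + 0.7152×0.234551 + 0.0722×0.046665
L ≈ 0.173450


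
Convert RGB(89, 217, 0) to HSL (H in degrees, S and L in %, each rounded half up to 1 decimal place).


Normalize: R'=89/255≈0.3490, G'=217/255≈0.8510, B'=0/255≈0.0000
Max=217/255, Min=0/255, Δ=Max-Min=217/255
L = (Max+Min)/2 = (217+0)/510 = 217/510 = 0.42549… → L = 42.5%
L ≤ 0.5 → S = Δ/(Max+Min) = 217/(217+0) = 217/217 = 1 → S = 100.0%
(the 1/255 factors cancel in S and H, so raw channel differences can be used)
Max is G' → H = 60 × ((B-R)/Δ + 2) = 60 × ((0-89)/217 + 2)
  -89/217 + 2 = -0.4101… + 2 = 1.5898…
  H = 60 × 1.5898… = 95.391…° → H = 95.4°
= HSL(95.4°, 100.0%, 42.5%)


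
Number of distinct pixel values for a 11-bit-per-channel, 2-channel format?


Total bits = 11 bits/channel × 2 channels = 22 bits
Distinct pixel values = 2^22
= 4,194,304 pixel values


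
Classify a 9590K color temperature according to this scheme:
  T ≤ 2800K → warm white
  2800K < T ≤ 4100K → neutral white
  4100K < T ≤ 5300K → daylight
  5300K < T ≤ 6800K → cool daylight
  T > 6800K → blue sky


Temperature: 9590K
9590K > 6800K → blue sky
Classification: blue sky


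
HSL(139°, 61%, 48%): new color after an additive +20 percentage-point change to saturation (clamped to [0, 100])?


Original S = 61%
Adjustment = +20 percentage points
New S = 61 + (20) = 81
Clamp to [0, 100] → 81
= HSL(139°, 81%, 48%)


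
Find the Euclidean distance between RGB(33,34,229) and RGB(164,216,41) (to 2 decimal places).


d = √[(R₁-R₂)² + (G₁-G₂)² + (B₁-B₂)²]
d = √[(33-164)² + (34-216)² + (229-41)²]
d = √[17161 + 33124 + 35344]
d = √85629
d ≈ 292.62


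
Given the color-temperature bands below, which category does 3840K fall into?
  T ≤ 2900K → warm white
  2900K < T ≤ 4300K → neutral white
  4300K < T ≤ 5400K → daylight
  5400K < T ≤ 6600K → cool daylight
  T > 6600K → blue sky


Temperature: 3840K
2900K < 3840K ≤ 4300K → neutral white
Classification: neutral white


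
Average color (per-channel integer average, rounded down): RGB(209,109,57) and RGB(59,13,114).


Midpoint: each channel = ⌊(C₁+C₂)/2⌋
R: ⌊(209+59)/2⌋ = 134
G: ⌊(109+13)/2⌋ = 61
B: ⌊(57+114)/2⌋ = 85
= RGB(134, 61, 85)


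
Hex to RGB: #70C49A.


70 → 112 (R)
C4 → 196 (G)
9A → 154 (B)
= RGB(112, 196, 154)


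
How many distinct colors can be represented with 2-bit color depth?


Colors = 2^bits = 2^2
= 4 colors


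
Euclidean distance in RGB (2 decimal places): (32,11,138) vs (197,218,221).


d = √[(R₁-R₂)² + (G₁-G₂)² + (B₁-B₂)²]
d = √[(32-197)² + (11-218)² + (138-221)²]
d = √[27225 + 42849 + 6889]
d = √76963
d ≈ 277.42


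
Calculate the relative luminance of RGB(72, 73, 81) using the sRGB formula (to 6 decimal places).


Linearize each channel (sRGB transfer function): c = v/255; c_lin = c/12.92 if c ≤ 0.04045, else ((c+0.055)/1.055)^2.4
  R: 72/255 ≈ 0.282353 > 0.04045 → ((0.282353+0.055)/1.055)^2.4 ≈ 0.064803
  G: 73/255 ≈ 0.286275 > 0.04045 → ((0.286275+0.055)/1.055)^2.4 ≈ 0.066626
  B: 81/255 ≈ 0.317647 > 0.04045 → ((0.317647+0.055)/1.055)^2.4 ≈ 0.082283
R_lin = 0.064803, G_lin = 0.066626, B_lin = 0.082283
L = 0.2126×R + 0.7152×G + 0.0722×B
L = 0.2126×0.064803 + 0.7152×0.066626 + 0.0722×0.082283
L ≈ 0.067369


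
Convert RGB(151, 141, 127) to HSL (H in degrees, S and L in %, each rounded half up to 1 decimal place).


Normalize: R'=151/255≈0.5922, G'=141/255≈0.5529, B'=127/255≈0.4980
Max=151/255, Min=127/255, Δ=Max-Min=24/255
L = (Max+Min)/2 = (151+127)/510 = 278/510 = 0.54509… → L = 54.5%
L > 0.5 → S = Δ/(2-Max-Min) = 24/(510-151-127) = 24/232 = 0.10344… → S = 10.3%
(the 1/255 factors cancel in S and H, so raw channel differences can be used)
Max is R' → H = 60 × (((G-B)/Δ) mod 6) = 60 × (((141-127)/24) mod 6)
  14/24 = 0.5833…
  H = 60 × 0.5833… = 35° → H = 35.0°
= HSL(35.0°, 10.3%, 54.5%)


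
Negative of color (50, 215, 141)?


Invert: (255-R, 255-G, 255-B)
R: 255-50 = 205
G: 255-215 = 40
B: 255-141 = 114
= RGB(205, 40, 114)


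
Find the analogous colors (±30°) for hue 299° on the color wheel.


Base hue: 299°
Left analog: (299 - 30) mod 360 = 269°
Right analog: (299 + 30) mod 360 = 329°
Analogous hues = 269° and 329°


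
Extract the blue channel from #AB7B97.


Color: #AB7B97
R = AB = 171
G = 7B = 123
B = 97 = 151
Blue = 151


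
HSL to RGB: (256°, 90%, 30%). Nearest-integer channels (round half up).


H=256°, S=0.90, L=0.30
C = (1-|2L-1|)×S = (1-|-0.40|)×0.90 = 0.54
H' = H/60 = 256/60 ≈ 4.2667; X = C×(1-|H' mod 2 - 1|) = 0.144
m = L - C/2 = 0.30 - 0.27 = 0.03
Sector ⌊H'⌋ = 4 → (R',G',B') = (0.144, 0.0, 0.54)
RGB = ((R'+m)×255, (G'+m)×255, (B'+m)×255) = (44.37, 7.65, 145.35)
Round half up → RGB(44, 8, 145)


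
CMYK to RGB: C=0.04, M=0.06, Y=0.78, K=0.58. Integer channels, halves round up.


R = 255 × (1-C) × (1-K) = 255 × 0.96 × 0.42 = 102.816 → 103
G = 255 × (1-M) × (1-K) = 255 × 0.94 × 0.42 = 100.674 → 101
B = 255 × (1-Y) × (1-K) = 255 × 0.22 × 0.42 = 23.562 → 24
= RGB(103, 101, 24)


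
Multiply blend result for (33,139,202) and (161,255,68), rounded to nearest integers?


Multiply: C = A×B/255, rounded to nearest integer
R: 33×161/255 = 5313/255 ≈ 20.835 → 21
G: 139×255/255 = 35445/255 ≈ 139.000 → 139
B: 202×68/255 = 13736/255 ≈ 53.867 → 54
= RGB(21, 139, 54)


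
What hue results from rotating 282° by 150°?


New hue = (H + rotation) mod 360
New hue = (282 + 150) mod 360
= 432 mod 360
= 72°


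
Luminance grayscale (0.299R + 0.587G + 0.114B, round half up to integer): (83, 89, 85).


Gray = 0.299×R + 0.587×G + 0.114×B
Gray = 0.299×83 + 0.587×89 + 0.114×85
Gray = 24.817 + 52.243 + 9.690
Gray = 86.750 → round half up → 87
Gray = 87


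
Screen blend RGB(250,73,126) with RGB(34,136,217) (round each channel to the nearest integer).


Screen: C = 255 - (255-A)×(255-B)/255, rounded to nearest integer
R: 255 - (255-250)×(255-34)/255 = 255 - 1105/255 ≈ 255 - 4.333 = 250.667 → 251
G: 255 - (255-73)×(255-136)/255 = 255 - 21658/255 ≈ 255 - 84.933 = 170.067 → 170
B: 255 - (255-126)×(255-217)/255 = 255 - 4902/255 ≈ 255 - 19.224 = 235.776 → 236
= RGB(251, 170, 236)


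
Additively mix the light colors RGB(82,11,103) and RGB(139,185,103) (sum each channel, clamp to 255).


Additive: each channel = min(255, C₁+C₂)
R: 82+139 = 221 → 221
G: 11+185 = 196 → 196
B: 103+103 = 206 → 206
= RGB(221, 196, 206)


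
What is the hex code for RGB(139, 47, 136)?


R = 139 → 8B (hex)
G = 47 → 2F (hex)
B = 136 → 88 (hex)
Hex = #8B2F88


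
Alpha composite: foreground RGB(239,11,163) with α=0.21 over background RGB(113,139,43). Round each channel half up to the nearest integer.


C = α×F + (1-α)×B, with 1-α = 0.79
R: 0.21×239 + 0.79×113 = 50.19 + 89.27 = 139.46 → 139
G: 0.21×11 + 0.79×139 = 2.31 + 109.81 = 112.12 → 112
B: 0.21×163 + 0.79×43 = 34.23 + 33.97 = 68.20 → 68
= RGB(139, 112, 68)


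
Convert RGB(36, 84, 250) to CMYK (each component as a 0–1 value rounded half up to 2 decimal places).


R'=36/255≈0.1412, G'=84/255≈0.3294, B'=250/255≈0.9804
K = 1 - max(R',G',B') = 1 - 250/255 = 5/255 = 0.01960… → 0.02
(1-R'-K)/(1-K) simplifies to (max-R)/max with max = 250:
C = (250-36)/250 = 214/250 = 0.856 → 0.86
M = (250-84)/250 = 166/250 = 0.664 → 0.66
Y = (250-250)/250 = 0/250 = 0 → 0.00
= CMYK(0.86, 0.66, 0.00, 0.02)


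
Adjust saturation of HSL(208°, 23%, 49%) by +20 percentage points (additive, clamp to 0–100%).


Original S = 23%
Adjustment = +20 percentage points
New S = 23 + (20) = 43
Clamp to [0, 100] → 43
= HSL(208°, 43%, 49%)


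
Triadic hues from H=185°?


Triadic: equally spaced at 120° intervals
H1 = 185°
H2 = (185 + 120) mod 360 = 305°
H3 = (185 + 240) mod 360 = 65°
Triadic = 185°, 305°, 65°


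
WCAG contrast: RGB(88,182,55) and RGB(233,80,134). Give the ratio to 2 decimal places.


Linearize each sRGB channel c=v/255: c/12.92 if c ≤ 0.04045 else ((c+0.055)/1.055)^2.4
L = 0.2126×R_lin + 0.7152×G_lin + 0.0722×B_lin
Color 1 (88,182,55):
  R=88: 88/255≈0.3451 > 0.04045 → ((0.3451+0.055)/1.055)^2.4 ≈ 0.09759
  G=182: 182/255≈0.7137 > 0.04045 → ((0.7137+0.055)/1.055)^2.4 ≈ 0.46778
  B=55: 55/255≈0.2157 > 0.04045 → ((0.2157+0.055)/1.055)^2.4 ≈ 0.03820
  L1 = 0.2126×0.09759 + 0.7152×0.46778 + 0.0722×0.03820 ≈ 0.35806
Color 2 (233,80,134):
  R=233: 233/255≈0.9137 > 0.04045 → ((0.9137+0.055)/1.055)^2.4 ≈ 0.81485
  G=80: 80/255≈0.3137 > 0.04045 → ((0.3137+0.055)/1.055)^2.4 ≈ 0.08022
  B=134: 134/255≈0.5255 > 0.04045 → ((0.5255+0.055)/1.055)^2.4 ≈ 0.23840
  L2 = 0.2126×0.81485 + 0.7152×0.08022 + 0.0722×0.23840 ≈ 0.24782
Lighter = 0.35806, Darker = 0.24782
Ratio = (L_lighter + 0.05) / (L_darker + 0.05)
Ratio = (0.35806 + 0.05) / (0.24782 + 0.05) = 0.40806 / 0.29782 ≈ 1.3702
Ratio ≈ 1.37:1


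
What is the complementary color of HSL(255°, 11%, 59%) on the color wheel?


Complement = opposite side of color wheel = hue + 180°
H' = (255 + 180) mod 360 = 75°
S and L unchanged.
= HSL(75°, 11%, 59%)


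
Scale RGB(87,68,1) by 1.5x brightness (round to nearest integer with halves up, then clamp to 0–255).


Multiply each channel by 1.5, round half up, clamp to [0, 255]
R: 87×1.5 = 130.5 → round → 131
G: 68×1.5 = 102
B: 1×1.5 = 1.5 → round → 2
= RGB(131, 102, 2)


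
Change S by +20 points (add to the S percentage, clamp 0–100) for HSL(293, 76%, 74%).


Original S = 76%
Adjustment = +20 percentage points
New S = 76 + (20) = 96
Clamp to [0, 100] → 96
= HSL(293°, 96%, 74%)


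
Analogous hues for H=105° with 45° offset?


Base hue: 105°
Left analog: (105 - 45) mod 360 = 60°
Right analog: (105 + 45) mod 360 = 150°
Analogous hues = 60° and 150°


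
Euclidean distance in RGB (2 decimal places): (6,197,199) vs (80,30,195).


d = √[(R₁-R₂)² + (G₁-G₂)² + (B₁-B₂)²]
d = √[(6-80)² + (197-30)² + (199-195)²]
d = √[5476 + 27889 + 16]
d = √33381
d ≈ 182.70


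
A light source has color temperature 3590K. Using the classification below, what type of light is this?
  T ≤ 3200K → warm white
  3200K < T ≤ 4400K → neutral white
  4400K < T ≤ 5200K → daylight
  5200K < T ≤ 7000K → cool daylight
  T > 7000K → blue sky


Temperature: 3590K
3200K < 3590K ≤ 4400K → neutral white
Classification: neutral white
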